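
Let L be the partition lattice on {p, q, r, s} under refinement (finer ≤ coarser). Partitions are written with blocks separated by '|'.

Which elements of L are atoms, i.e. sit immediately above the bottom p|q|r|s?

The atoms are exactly the elements that cover p|q|r|s: pq|r|s, pr|q|s, ps|q|r, p|qr|s, p|qs|r, p|q|rs.

pq|r|s, pr|q|s, ps|q|r, p|qr|s, p|qs|r, p|q|rs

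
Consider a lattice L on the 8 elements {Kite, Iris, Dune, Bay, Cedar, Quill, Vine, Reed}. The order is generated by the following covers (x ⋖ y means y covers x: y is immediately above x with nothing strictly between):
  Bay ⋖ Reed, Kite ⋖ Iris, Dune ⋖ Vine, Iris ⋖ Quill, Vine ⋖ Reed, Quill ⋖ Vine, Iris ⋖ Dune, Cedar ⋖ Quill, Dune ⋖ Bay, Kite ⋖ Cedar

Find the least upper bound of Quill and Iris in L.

Quill

Common upper bounds of {Quill, Iris}: Quill, Reed, Vine.
The least among these is Quill.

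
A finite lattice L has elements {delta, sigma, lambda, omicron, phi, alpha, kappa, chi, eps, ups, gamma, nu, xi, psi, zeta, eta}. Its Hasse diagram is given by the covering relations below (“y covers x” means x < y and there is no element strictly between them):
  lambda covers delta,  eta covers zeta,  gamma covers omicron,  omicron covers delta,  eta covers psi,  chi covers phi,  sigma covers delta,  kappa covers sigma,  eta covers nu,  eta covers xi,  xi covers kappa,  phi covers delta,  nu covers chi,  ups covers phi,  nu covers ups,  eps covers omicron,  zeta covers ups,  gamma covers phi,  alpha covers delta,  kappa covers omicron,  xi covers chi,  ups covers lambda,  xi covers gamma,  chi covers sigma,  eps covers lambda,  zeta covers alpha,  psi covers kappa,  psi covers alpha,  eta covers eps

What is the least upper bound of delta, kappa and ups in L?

Common upper bounds of {delta, kappa, ups}: eta.
The least among these is eta.

eta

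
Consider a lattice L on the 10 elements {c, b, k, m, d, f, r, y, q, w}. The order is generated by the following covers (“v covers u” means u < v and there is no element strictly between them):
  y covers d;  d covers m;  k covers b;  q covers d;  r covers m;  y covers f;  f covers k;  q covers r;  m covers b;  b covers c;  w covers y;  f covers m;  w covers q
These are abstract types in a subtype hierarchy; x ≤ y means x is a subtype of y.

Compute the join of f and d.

y

Common upper bounds of {f, d}: w, y.
The least among these is y.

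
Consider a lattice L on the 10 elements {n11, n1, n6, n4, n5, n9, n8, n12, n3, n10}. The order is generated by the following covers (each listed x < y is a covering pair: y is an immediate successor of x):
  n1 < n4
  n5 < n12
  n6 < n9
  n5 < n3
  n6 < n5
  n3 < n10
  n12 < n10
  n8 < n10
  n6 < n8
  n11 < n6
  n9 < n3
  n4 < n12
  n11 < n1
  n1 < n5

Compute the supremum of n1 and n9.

n3

Common upper bounds of {n1, n9}: n10, n3.
The least among these is n3.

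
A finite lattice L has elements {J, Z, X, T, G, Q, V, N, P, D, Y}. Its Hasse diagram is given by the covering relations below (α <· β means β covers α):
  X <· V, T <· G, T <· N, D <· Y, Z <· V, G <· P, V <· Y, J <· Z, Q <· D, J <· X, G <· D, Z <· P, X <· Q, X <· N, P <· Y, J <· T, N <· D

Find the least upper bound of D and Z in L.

Y

Common upper bounds of {D, Z}: Y.
The least among these is Y.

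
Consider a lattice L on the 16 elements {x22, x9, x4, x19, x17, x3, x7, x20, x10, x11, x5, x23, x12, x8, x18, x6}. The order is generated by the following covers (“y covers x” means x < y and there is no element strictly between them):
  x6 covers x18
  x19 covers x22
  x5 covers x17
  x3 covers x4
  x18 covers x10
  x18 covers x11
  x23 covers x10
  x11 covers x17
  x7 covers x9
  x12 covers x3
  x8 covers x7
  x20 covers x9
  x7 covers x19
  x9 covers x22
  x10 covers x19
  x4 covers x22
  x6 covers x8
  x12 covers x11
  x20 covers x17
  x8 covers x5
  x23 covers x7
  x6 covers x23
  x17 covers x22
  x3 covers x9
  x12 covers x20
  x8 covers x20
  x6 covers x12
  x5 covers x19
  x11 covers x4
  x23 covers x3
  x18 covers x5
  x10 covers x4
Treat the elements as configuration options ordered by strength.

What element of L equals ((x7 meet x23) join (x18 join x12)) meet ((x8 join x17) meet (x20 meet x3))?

x7 ∧ x23 = x7
x18 ∨ x12 = x6
x7 ∨ x6 = x6
x8 ∨ x17 = x8
x20 ∧ x3 = x9
x8 ∧ x9 = x9
x6 ∧ x9 = x9

x9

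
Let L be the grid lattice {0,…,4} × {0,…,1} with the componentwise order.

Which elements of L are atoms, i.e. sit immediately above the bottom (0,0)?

The atoms are exactly the elements that cover (0,0): (0,1), (1,0).

(0,1), (1,0)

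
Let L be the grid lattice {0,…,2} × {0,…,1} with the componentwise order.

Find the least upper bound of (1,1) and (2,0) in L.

(2,1)

Common upper bounds of {(1,1), (2,0)}: (2,1).
The least among these is (2,1).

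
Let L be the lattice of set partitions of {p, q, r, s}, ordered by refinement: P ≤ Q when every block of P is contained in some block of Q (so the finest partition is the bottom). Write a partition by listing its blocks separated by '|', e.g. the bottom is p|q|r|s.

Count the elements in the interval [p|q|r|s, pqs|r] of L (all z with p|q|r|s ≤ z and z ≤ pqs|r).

5

The interval [p|q|r|s, pqs|r] = {pqs|r, pq|r|s, ps|q|r, p|qs|r, p|q|r|s}, which has 5 elements.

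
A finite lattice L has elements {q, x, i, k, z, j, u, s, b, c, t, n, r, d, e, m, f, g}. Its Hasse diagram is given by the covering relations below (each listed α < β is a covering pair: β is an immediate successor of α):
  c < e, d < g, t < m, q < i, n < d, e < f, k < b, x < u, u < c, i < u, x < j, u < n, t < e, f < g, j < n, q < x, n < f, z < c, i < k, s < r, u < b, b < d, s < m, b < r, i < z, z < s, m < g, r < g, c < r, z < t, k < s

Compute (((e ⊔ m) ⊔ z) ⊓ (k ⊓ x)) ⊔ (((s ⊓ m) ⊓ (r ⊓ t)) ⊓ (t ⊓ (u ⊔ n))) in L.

e ∨ m = g
g ∨ z = g
k ∧ x = q
g ∧ q = q
s ∧ m = s
r ∧ t = z
s ∧ z = z
u ∨ n = n
t ∧ n = i
z ∧ i = i
q ∨ i = i

i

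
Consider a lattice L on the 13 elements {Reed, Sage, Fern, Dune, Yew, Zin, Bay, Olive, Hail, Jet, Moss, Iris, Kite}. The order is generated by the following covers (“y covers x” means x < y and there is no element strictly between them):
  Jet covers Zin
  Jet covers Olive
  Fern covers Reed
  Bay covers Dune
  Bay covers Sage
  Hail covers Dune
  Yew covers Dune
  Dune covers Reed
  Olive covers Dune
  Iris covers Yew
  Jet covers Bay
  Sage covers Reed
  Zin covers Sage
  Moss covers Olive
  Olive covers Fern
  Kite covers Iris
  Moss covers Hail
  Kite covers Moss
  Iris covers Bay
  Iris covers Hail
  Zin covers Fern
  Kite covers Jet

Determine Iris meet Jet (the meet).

Bay

Common lower bounds of {Iris, Jet}: Bay, Dune, Reed, Sage.
The greatest among these is Bay.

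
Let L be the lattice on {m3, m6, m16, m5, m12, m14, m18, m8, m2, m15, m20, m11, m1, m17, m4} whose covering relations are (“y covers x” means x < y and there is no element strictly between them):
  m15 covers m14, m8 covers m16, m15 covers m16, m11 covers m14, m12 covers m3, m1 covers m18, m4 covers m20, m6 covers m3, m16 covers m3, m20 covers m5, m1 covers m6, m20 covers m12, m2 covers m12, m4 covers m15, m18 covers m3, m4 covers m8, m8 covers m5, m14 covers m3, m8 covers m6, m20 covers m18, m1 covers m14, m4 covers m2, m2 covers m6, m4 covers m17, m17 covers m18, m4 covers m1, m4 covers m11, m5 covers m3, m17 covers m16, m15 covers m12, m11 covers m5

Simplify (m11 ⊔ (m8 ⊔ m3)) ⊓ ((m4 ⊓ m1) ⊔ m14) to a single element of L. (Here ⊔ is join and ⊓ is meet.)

m1

m8 ∨ m3 = m8
m11 ∨ m8 = m4
m4 ∧ m1 = m1
m1 ∨ m14 = m1
m4 ∧ m1 = m1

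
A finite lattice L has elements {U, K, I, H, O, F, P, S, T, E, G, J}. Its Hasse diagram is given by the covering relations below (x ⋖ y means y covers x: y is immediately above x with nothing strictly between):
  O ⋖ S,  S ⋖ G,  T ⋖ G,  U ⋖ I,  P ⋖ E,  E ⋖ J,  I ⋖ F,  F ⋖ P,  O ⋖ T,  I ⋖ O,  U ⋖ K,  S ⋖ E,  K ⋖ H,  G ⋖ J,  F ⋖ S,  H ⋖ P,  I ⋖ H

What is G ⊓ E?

S

Common lower bounds of {G, E}: F, I, O, S, U.
The greatest among these is S.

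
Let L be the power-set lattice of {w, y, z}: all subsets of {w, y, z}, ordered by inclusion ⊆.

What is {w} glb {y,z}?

Common lower bounds of {{w}, {y,z}}: {}.
The greatest among these is {}.

{}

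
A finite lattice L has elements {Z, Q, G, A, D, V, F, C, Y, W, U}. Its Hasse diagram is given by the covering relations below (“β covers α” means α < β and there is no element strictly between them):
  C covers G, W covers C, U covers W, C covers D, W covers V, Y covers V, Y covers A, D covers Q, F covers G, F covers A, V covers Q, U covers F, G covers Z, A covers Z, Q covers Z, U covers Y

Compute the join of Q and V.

Common upper bounds of {Q, V}: U, V, W, Y.
The least among these is V.

V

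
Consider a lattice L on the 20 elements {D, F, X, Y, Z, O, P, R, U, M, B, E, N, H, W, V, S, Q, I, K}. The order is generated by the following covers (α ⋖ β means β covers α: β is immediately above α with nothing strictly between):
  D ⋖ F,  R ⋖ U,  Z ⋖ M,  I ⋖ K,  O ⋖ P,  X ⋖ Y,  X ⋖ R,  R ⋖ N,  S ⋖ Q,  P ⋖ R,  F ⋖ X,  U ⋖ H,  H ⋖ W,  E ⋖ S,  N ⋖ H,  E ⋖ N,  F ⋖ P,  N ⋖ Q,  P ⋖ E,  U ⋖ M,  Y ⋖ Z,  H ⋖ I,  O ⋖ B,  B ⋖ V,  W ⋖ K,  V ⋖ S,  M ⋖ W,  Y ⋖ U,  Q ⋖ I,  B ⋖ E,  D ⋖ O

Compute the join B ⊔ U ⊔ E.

Common upper bounds of {B, U, E}: H, I, K, W.
The least among these is H.

H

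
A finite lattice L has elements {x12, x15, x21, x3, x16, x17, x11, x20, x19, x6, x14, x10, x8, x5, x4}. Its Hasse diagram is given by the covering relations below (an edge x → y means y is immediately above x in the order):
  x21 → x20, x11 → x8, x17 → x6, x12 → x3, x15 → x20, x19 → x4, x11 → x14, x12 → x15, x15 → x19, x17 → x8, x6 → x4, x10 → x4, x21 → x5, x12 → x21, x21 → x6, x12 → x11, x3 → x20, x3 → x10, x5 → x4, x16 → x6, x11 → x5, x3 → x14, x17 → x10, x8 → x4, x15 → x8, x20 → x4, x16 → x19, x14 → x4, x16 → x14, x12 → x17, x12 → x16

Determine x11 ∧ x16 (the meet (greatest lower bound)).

Common lower bounds of {x11, x16}: x12.
The greatest among these is x12.

x12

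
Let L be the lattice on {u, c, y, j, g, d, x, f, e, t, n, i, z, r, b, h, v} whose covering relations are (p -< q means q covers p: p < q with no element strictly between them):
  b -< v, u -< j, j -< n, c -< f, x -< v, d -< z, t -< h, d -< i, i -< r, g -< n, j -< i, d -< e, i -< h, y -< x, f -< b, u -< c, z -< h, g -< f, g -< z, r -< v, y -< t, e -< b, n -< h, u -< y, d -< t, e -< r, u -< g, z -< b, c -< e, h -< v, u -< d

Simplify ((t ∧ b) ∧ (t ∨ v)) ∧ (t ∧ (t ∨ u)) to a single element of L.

t ∧ b = d
t ∨ v = v
d ∧ v = d
t ∨ u = t
t ∧ t = t
d ∧ t = d

d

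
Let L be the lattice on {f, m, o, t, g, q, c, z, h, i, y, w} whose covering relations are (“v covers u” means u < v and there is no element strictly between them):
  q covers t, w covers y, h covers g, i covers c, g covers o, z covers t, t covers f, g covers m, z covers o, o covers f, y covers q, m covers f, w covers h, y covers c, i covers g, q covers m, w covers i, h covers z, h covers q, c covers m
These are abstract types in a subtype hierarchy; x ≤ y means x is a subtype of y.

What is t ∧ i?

Common lower bounds of {t, i}: f.
The greatest among these is f.

f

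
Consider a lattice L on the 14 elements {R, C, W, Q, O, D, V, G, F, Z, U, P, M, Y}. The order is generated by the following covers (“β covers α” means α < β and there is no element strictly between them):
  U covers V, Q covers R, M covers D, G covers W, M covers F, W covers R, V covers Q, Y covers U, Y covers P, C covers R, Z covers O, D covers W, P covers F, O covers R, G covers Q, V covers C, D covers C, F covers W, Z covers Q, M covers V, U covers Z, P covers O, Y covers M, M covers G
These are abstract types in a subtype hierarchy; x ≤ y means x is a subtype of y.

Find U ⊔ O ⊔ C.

U

Common upper bounds of {U, O, C}: U, Y.
The least among these is U.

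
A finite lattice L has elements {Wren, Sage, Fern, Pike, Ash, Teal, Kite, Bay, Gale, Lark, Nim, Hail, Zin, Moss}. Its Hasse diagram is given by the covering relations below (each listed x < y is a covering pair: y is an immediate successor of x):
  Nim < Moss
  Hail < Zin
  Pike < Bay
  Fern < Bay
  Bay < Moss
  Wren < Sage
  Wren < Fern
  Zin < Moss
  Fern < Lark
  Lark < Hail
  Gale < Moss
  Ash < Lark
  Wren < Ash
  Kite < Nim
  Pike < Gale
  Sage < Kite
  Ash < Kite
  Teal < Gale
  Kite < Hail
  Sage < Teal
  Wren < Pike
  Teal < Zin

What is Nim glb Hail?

Kite

Common lower bounds of {Nim, Hail}: Ash, Kite, Sage, Wren.
The greatest among these is Kite.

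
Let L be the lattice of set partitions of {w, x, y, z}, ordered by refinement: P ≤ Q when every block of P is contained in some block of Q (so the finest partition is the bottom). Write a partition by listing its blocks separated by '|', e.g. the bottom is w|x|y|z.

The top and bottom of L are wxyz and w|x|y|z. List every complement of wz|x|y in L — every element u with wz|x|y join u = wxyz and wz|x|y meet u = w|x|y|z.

wxy|z, wx|yz, wy|xz, w|xyz

Need u with wz|x|y ∨ u = wxyz and wz|x|y ∧ u = w|x|y|z.
Checking each element gives: wxy|z, wx|yz, wy|xz, w|xyz.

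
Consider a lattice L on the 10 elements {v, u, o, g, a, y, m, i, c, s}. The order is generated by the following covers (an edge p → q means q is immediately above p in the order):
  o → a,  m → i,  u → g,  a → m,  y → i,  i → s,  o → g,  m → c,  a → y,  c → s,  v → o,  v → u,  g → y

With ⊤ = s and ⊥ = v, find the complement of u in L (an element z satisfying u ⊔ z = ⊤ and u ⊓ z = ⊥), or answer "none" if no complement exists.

c

Need z with u ∨ z = s and u ∧ z = v.
Checking each element gives: c.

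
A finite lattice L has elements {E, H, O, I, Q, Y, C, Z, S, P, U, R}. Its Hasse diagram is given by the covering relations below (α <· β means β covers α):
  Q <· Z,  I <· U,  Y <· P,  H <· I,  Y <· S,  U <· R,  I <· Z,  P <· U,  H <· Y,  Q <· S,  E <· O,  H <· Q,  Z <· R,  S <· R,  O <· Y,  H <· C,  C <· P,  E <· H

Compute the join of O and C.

P

Common upper bounds of {O, C}: P, R, U.
The least among these is P.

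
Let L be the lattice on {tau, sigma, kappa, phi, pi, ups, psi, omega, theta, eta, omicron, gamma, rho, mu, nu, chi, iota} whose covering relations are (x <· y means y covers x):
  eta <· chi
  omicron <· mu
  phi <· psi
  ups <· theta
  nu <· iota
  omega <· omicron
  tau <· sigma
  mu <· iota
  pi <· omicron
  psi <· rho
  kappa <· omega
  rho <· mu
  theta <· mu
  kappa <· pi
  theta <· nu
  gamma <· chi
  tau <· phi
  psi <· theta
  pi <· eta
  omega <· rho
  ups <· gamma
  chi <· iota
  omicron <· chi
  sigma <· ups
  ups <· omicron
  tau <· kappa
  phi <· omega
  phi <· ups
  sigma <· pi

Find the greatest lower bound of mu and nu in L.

theta

Common lower bounds of {mu, nu}: phi, psi, sigma, tau, theta, ups.
The greatest among these is theta.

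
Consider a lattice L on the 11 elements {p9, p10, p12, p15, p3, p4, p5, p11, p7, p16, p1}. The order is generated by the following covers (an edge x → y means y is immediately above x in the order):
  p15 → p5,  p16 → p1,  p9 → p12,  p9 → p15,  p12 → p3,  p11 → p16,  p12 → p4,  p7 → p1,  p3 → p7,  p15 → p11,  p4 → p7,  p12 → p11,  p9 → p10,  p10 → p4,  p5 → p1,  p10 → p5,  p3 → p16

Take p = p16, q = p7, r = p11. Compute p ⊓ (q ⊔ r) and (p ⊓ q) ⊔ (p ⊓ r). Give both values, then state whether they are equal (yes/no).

q ⊔ r = p1, so p ⊓ (q ⊔ r) = p16 ⊓ p1 = p16.
p ⊓ q = p3 and p ⊓ r = p11, so (p ⊓ q) ⊔ (p ⊓ r) = p3 ⊔ p11 = p16.
Equal: yes.

p16; p16; yes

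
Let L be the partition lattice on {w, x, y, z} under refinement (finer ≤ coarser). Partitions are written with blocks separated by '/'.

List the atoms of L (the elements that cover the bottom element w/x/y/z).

The atoms are exactly the elements that cover w/x/y/z: w/x/yz, w/xy/z, w/xz/y, wx/y/z, wy/x/z, wz/x/y.

w/x/yz, w/xy/z, w/xz/y, wx/y/z, wy/x/z, wz/x/y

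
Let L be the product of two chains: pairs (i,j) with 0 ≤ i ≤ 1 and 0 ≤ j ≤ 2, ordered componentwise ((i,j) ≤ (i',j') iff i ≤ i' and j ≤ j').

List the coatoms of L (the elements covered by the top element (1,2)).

(0,2), (1,1)

The coatoms are exactly the elements covered by (1,2): (0,2), (1,1).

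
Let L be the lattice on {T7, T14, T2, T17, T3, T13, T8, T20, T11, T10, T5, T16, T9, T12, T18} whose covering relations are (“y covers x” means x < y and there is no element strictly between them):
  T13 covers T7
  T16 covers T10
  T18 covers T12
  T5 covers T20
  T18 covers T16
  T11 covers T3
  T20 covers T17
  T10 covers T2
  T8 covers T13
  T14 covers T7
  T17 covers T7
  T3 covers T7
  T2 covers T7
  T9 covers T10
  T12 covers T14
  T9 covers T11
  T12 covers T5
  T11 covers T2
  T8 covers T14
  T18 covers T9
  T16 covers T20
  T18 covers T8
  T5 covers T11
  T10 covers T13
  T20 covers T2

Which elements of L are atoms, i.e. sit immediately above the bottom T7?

T13, T14, T17, T2, T3

The atoms are exactly the elements that cover T7: T13, T14, T17, T2, T3.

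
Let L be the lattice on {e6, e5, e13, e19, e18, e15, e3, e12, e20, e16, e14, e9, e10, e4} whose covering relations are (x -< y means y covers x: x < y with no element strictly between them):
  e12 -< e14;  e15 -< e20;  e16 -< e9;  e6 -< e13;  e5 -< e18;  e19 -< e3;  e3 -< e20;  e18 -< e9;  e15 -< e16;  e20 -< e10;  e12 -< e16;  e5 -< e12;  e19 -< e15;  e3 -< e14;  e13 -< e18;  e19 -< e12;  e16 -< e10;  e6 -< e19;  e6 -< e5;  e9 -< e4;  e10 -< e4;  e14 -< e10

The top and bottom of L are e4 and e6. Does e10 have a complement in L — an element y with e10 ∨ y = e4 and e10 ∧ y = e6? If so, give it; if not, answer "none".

Need y with e10 ∨ y = e4 and e10 ∧ y = e6.
Checking each element gives: e13.

e13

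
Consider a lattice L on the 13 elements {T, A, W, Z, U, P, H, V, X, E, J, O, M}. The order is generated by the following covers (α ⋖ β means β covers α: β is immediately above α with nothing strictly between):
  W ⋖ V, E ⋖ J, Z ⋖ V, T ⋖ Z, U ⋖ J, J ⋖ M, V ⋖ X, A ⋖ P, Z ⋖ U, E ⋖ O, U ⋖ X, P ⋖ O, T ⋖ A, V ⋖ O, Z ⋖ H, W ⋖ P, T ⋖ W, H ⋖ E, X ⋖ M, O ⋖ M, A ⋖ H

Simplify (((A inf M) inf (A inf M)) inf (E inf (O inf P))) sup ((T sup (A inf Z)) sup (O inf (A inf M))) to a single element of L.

A ∧ M = A
A ∧ M = A
A ∧ A = A
O ∧ P = P
E ∧ P = A
A ∧ A = A
A ∧ Z = T
T ∨ T = T
A ∧ M = A
O ∧ A = A
T ∨ A = A
A ∨ A = A

A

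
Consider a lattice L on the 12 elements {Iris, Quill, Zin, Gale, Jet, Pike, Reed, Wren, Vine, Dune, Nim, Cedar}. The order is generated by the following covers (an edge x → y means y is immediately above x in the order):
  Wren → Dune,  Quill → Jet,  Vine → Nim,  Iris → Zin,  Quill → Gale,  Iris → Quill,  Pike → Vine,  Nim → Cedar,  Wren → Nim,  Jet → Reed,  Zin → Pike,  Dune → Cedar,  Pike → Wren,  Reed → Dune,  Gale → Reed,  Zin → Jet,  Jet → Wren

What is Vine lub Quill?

Common upper bounds of {Vine, Quill}: Cedar, Nim.
The least among these is Nim.

Nim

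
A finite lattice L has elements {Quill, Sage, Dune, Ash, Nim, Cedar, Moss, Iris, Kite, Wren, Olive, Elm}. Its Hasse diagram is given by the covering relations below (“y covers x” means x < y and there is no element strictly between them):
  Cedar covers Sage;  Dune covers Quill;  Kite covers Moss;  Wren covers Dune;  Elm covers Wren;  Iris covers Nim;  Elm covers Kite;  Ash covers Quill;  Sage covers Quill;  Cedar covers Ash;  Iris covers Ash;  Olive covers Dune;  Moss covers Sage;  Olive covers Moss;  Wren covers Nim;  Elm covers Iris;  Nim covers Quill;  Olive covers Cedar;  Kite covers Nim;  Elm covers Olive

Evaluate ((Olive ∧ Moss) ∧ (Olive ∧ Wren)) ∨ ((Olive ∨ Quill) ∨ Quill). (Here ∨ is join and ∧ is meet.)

Olive ∧ Moss = Moss
Olive ∧ Wren = Dune
Moss ∧ Dune = Quill
Olive ∨ Quill = Olive
Olive ∨ Quill = Olive
Quill ∨ Olive = Olive

Olive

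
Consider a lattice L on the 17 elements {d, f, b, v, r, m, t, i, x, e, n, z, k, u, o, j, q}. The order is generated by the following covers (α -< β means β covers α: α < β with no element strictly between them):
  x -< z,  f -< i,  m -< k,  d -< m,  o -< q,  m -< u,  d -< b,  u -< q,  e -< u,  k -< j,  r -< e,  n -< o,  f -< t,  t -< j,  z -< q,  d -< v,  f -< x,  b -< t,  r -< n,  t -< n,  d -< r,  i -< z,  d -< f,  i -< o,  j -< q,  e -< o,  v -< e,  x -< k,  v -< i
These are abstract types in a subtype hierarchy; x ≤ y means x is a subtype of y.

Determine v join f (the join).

i

Common upper bounds of {v, f}: i, o, q, z.
The least among these is i.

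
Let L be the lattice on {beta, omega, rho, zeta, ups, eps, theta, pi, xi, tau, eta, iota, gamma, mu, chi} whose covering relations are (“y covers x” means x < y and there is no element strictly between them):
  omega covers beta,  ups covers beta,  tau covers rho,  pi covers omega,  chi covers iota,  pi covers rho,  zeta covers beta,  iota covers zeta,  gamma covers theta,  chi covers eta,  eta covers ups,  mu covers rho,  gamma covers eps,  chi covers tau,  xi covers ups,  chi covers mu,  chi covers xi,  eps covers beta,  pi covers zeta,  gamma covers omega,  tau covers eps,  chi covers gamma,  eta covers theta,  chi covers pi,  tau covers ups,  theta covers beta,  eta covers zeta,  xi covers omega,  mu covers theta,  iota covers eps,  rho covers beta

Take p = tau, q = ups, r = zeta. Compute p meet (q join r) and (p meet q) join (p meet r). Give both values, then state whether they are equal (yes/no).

q join r = eta, so p meet (q join r) = tau meet eta = ups.
p meet q = ups and p meet r = beta, so (p meet q) join (p meet r) = ups join beta = ups.
Equal: yes.

ups; ups; yes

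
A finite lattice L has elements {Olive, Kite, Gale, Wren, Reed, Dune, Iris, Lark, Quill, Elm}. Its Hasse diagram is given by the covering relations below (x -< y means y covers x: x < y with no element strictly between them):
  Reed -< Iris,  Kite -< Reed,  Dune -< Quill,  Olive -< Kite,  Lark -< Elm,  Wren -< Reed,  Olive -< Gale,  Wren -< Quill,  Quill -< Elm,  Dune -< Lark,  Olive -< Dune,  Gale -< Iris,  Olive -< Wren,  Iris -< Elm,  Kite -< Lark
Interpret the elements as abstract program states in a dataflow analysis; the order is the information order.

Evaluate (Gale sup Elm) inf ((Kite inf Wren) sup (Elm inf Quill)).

Quill

Gale ∨ Elm = Elm
Kite ∧ Wren = Olive
Elm ∧ Quill = Quill
Olive ∨ Quill = Quill
Elm ∧ Quill = Quill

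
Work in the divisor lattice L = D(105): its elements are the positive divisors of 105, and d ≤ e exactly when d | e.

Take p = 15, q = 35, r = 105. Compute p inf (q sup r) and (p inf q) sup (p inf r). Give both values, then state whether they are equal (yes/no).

15; 15; yes

q sup r = 105, so p inf (q sup r) = 15 inf 105 = 15.
p inf q = 5 and p inf r = 15, so (p inf q) sup (p inf r) = 5 sup 15 = 15.
Equal: yes.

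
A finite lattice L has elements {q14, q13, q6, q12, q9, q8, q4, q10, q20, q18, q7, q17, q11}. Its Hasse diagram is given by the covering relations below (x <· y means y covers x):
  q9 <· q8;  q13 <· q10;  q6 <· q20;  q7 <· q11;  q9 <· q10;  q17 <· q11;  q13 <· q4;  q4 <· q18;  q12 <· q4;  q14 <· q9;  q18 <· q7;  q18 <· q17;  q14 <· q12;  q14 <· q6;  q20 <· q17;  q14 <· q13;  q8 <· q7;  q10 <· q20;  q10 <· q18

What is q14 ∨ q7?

q7

Common upper bounds of {q14, q7}: q11, q7.
The least among these is q7.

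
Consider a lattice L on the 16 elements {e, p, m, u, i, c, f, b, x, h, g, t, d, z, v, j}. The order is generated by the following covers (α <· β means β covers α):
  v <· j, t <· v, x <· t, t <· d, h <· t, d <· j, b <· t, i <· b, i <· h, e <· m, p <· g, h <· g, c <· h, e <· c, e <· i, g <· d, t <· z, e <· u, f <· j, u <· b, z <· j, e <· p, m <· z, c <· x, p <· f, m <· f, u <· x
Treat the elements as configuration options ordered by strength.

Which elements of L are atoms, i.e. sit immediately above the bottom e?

c, i, m, p, u

The atoms are exactly the elements that cover e: c, i, m, p, u.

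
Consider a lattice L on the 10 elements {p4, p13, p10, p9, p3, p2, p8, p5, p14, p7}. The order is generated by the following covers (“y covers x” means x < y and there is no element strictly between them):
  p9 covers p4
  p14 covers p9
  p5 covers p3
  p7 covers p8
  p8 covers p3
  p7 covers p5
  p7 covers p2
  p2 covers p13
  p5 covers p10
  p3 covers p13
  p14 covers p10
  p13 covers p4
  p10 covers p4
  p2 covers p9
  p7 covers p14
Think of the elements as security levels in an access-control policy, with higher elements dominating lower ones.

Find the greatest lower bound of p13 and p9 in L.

Common lower bounds of {p13, p9}: p4.
The greatest among these is p4.

p4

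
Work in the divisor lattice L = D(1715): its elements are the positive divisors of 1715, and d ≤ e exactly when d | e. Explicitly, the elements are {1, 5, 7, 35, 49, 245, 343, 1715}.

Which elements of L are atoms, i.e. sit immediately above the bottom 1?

5, 7

The atoms are exactly the elements that cover 1: 5, 7.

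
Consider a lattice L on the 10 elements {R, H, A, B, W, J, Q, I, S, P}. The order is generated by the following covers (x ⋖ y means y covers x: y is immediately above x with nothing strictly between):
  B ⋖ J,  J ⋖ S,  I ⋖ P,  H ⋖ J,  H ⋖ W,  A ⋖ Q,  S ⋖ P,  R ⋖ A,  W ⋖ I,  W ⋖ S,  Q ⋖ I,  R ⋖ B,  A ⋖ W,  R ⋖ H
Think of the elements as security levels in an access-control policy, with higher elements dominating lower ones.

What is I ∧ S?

Common lower bounds of {I, S}: A, H, R, W.
The greatest among these is W.

W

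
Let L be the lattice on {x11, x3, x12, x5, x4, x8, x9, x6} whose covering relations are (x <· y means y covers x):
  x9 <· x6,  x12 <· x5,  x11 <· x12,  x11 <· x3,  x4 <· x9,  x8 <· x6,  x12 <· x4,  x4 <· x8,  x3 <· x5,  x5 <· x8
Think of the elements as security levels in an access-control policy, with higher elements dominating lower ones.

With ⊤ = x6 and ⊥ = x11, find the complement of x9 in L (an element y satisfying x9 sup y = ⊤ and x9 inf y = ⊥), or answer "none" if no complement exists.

x3

Need y with x9 ∨ y = x6 and x9 ∧ y = x11.
Checking each element gives: x3.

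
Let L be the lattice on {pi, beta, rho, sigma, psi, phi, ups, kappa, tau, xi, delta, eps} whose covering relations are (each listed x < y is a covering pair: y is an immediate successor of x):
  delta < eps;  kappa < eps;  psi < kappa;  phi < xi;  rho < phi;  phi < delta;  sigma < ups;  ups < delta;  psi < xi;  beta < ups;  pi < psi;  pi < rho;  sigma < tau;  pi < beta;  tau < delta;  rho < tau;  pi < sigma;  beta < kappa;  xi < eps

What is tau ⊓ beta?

pi

Common lower bounds of {tau, beta}: pi.
The greatest among these is pi.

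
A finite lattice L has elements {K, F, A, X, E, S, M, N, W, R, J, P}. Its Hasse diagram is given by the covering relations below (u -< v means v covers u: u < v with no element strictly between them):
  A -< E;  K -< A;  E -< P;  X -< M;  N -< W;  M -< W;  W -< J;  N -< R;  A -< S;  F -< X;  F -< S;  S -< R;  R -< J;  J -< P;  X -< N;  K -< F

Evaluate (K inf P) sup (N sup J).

K ∧ P = K
N ∨ J = J
K ∨ J = J

J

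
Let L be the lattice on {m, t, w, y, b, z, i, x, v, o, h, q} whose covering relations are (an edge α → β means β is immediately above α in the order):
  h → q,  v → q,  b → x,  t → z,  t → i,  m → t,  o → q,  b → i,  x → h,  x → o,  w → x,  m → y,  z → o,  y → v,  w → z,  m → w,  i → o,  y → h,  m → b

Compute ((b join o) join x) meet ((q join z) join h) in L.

o

b ∨ o = o
o ∨ x = o
q ∨ z = q
q ∨ h = q
o ∧ q = o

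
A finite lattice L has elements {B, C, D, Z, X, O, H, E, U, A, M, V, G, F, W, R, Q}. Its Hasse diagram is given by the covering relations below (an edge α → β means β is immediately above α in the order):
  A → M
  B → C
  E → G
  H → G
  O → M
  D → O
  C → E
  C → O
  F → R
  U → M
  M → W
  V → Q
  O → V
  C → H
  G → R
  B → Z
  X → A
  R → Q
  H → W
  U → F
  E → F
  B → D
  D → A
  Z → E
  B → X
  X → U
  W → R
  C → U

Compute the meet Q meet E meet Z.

Common lower bounds of {Q, E, Z}: B, Z.
The greatest among these is Z.

Z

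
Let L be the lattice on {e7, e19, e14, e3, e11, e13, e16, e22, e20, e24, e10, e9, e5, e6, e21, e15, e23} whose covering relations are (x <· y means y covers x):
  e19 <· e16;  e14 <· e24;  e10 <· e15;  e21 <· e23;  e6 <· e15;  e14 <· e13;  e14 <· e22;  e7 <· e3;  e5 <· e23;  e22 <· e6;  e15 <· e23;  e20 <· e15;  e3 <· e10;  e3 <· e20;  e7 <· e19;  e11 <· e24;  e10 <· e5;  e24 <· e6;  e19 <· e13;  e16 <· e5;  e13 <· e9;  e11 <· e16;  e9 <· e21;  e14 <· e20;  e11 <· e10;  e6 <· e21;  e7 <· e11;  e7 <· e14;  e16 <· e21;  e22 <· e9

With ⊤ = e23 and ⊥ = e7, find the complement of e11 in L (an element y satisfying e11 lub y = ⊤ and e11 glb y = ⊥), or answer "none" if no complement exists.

For every candidate y, either e11 ∨ y ≠ e23 or e11 ∧ y ≠ e7; no complement exists.

none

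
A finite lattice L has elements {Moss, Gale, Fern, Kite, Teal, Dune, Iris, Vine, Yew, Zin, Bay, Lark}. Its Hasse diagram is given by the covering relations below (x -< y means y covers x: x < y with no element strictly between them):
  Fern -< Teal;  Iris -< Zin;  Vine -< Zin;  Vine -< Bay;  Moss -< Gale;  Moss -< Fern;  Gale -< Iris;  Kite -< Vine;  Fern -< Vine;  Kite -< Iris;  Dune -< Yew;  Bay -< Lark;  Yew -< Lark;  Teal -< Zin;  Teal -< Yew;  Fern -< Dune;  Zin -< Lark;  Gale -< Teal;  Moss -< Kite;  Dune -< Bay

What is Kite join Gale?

Iris

Common upper bounds of {Kite, Gale}: Iris, Lark, Zin.
The least among these is Iris.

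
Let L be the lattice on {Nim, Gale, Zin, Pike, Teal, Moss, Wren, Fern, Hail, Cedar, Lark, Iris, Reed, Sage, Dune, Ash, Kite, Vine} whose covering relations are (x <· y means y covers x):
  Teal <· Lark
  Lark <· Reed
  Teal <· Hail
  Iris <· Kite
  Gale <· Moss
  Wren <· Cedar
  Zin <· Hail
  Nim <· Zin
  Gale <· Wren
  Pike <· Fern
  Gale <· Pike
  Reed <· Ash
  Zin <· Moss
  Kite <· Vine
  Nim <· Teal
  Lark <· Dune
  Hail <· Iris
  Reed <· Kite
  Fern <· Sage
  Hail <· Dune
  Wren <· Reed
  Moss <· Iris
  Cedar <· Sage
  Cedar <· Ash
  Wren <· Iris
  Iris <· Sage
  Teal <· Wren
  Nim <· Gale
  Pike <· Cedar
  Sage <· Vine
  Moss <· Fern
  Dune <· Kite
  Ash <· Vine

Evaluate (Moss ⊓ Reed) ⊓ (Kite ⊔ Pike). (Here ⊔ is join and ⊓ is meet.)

Gale

Moss ∧ Reed = Gale
Kite ∨ Pike = Vine
Gale ∧ Vine = Gale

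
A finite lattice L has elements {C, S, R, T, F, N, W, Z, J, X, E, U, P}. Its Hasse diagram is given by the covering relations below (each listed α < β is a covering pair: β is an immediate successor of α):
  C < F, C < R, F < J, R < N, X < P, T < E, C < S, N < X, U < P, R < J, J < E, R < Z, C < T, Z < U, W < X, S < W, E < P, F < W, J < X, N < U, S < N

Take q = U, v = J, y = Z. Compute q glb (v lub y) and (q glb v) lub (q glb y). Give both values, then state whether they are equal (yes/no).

v lub y = P, so q glb (v lub y) = U glb P = U.
q glb v = R and q glb y = Z, so (q glb v) lub (q glb y) = R lub Z = Z.
Equal: no.

U; Z; no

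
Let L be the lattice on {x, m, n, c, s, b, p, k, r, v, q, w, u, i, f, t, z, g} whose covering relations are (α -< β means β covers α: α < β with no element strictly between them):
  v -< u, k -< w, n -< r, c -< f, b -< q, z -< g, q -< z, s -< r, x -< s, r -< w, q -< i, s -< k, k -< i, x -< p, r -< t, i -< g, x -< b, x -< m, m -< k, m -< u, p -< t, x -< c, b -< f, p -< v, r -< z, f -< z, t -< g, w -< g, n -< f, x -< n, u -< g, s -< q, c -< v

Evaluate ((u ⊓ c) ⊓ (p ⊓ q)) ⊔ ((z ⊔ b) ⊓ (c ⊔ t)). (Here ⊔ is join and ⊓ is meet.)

z

u ∧ c = c
p ∧ q = x
c ∧ x = x
z ∨ b = z
c ∨ t = g
z ∧ g = z
x ∨ z = z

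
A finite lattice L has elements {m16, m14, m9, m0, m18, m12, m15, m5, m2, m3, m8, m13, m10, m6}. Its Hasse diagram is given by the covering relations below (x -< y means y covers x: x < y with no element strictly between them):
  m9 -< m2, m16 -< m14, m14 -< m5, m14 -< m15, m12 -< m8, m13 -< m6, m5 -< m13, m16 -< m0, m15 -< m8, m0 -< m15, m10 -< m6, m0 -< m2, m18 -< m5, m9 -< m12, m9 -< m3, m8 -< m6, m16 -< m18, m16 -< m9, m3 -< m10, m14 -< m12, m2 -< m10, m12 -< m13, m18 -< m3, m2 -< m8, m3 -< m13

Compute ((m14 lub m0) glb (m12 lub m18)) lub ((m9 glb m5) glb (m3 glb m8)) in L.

m14

m14 ∨ m0 = m15
m12 ∨ m18 = m13
m15 ∧ m13 = m14
m9 ∧ m5 = m16
m3 ∧ m8 = m9
m16 ∧ m9 = m16
m14 ∨ m16 = m14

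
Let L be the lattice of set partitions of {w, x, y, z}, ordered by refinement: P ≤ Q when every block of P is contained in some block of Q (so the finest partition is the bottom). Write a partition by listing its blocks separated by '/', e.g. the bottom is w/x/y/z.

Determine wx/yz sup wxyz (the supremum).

wxyz

The join of wx/yz and wxyz merges any blocks that overlap across the partitions, giving wxyz.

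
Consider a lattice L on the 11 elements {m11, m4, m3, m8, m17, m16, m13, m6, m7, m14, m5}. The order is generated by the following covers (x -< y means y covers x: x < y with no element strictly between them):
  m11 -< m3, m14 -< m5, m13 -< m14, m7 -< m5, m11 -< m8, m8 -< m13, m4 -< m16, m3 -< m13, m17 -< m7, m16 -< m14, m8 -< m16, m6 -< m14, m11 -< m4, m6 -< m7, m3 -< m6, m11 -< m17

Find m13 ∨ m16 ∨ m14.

Common upper bounds of {m13, m16, m14}: m14, m5.
The least among these is m14.

m14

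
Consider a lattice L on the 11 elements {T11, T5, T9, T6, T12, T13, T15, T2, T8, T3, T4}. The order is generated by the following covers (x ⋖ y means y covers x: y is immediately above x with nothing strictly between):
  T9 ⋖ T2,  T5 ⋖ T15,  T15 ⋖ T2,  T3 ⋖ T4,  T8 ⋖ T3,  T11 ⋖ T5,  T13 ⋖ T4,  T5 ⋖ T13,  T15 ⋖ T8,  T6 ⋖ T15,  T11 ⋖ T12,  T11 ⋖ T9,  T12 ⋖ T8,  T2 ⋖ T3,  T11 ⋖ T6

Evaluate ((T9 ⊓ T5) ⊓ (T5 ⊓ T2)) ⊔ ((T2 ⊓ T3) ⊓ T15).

T15

T9 ∧ T5 = T11
T5 ∧ T2 = T5
T11 ∧ T5 = T11
T2 ∧ T3 = T2
T2 ∧ T15 = T15
T11 ∨ T15 = T15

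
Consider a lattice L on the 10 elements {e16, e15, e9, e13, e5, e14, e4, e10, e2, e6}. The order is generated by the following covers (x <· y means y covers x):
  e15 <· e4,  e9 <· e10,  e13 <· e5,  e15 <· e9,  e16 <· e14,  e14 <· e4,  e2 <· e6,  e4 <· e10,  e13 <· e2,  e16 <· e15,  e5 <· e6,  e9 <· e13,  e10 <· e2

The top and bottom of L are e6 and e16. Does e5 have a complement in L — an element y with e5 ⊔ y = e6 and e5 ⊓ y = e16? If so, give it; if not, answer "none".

e14

Need y with e5 ∨ y = e6 and e5 ∧ y = e16.
Checking each element gives: e14.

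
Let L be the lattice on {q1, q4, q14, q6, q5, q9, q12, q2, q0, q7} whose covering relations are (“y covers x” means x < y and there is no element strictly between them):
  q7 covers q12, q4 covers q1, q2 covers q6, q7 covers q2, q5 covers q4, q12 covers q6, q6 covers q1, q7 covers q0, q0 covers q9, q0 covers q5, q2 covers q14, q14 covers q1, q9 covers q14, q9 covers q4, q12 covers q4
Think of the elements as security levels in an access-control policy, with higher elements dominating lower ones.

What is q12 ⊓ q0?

q4

Common lower bounds of {q12, q0}: q1, q4.
The greatest among these is q4.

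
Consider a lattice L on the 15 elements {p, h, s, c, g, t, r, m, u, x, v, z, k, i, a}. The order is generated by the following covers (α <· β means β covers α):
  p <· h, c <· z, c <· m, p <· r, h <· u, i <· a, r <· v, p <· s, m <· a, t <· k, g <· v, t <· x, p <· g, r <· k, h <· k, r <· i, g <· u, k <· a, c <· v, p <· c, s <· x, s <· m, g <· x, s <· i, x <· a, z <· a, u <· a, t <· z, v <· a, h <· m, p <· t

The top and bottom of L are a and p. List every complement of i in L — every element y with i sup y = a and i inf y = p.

c, g, h, t, u, z

Need y with i ∨ y = a and i ∧ y = p.
Checking each element gives: c, g, h, t, u, z.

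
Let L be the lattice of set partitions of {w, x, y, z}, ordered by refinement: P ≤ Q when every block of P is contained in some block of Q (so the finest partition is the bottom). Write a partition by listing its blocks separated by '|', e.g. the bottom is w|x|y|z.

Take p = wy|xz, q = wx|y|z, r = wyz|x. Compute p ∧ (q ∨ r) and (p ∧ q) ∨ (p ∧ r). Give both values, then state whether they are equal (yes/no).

wy|xz; wy|x|z; no

q ∨ r = wxyz, so p ∧ (q ∨ r) = wy|xz ∧ wxyz = wy|xz.
p ∧ q = w|x|y|z and p ∧ r = wy|x|z, so (p ∧ q) ∨ (p ∧ r) = w|x|y|z ∨ wy|x|z = wy|x|z.
Equal: no.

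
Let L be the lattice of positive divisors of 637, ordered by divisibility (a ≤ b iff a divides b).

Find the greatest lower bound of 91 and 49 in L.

7

In the divisibility order, the meet is the greatest common divisor: gcd(91, 49) = 7.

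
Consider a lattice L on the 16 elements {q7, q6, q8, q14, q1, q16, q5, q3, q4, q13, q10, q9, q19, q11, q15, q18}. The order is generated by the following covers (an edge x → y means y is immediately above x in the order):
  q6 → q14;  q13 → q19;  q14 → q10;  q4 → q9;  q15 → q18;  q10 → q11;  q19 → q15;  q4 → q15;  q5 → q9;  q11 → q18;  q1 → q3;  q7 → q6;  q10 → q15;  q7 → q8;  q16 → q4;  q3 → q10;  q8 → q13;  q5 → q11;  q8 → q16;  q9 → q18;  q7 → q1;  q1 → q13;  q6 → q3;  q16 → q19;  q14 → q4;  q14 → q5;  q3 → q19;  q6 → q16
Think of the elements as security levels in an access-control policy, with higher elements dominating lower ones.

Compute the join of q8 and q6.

q16

Common upper bounds of {q8, q6}: q15, q16, q18, q19, q4, q9.
The least among these is q16.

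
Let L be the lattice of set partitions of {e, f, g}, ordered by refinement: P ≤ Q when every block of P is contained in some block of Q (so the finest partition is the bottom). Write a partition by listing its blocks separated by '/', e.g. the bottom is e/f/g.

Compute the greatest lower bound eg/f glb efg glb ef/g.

Common lower bounds of {eg/f, efg, ef/g}: e/f/g.
The greatest among these is e/f/g.

e/f/g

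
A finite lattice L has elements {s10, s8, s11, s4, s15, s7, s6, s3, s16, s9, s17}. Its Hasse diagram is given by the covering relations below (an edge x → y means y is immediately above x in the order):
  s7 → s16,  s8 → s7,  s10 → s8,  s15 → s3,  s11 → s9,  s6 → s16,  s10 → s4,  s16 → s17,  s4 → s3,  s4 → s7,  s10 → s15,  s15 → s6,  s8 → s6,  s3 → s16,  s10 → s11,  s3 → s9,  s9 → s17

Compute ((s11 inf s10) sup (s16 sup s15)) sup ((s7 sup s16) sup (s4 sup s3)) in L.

s11 ∧ s10 = s10
s16 ∨ s15 = s16
s10 ∨ s16 = s16
s7 ∨ s16 = s16
s4 ∨ s3 = s3
s16 ∨ s3 = s16
s16 ∨ s16 = s16

s16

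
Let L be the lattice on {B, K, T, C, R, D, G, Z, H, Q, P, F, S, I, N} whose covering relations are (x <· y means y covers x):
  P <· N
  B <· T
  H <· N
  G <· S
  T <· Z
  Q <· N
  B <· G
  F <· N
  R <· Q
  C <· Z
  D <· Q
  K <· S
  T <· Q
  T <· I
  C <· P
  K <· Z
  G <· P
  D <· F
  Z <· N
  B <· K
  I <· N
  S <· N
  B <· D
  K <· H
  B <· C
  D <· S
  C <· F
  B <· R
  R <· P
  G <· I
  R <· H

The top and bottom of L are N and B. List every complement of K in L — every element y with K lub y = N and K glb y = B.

Need y with K ∨ y = N and K ∧ y = B.
Checking each element gives: F, I, P, Q.

F, I, P, Q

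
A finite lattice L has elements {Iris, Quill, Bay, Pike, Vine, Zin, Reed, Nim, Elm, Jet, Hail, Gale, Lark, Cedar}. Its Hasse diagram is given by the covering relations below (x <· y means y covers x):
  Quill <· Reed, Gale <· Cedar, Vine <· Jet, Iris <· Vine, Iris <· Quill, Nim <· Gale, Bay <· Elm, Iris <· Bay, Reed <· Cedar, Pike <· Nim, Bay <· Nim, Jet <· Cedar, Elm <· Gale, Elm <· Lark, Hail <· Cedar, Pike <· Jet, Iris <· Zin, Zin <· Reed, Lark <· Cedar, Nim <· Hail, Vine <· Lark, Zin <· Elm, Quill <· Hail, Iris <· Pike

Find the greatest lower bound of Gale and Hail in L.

Nim

Common lower bounds of {Gale, Hail}: Bay, Iris, Nim, Pike.
The greatest among these is Nim.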